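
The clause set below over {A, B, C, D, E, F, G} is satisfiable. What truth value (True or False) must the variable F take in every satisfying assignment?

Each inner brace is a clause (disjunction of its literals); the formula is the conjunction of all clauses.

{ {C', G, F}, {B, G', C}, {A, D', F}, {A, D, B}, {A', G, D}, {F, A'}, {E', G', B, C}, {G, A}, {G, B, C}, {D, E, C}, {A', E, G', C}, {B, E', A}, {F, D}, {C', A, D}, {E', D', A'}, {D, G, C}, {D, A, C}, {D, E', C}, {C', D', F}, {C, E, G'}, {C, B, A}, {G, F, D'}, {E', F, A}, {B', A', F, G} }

True

Suppose F = 0.
The clause (A') is unit, so A = 0.
The clause (D') is unit, so D = 0.
That conflicts with the unit clause (D).
So every satisfying assignment has F = True.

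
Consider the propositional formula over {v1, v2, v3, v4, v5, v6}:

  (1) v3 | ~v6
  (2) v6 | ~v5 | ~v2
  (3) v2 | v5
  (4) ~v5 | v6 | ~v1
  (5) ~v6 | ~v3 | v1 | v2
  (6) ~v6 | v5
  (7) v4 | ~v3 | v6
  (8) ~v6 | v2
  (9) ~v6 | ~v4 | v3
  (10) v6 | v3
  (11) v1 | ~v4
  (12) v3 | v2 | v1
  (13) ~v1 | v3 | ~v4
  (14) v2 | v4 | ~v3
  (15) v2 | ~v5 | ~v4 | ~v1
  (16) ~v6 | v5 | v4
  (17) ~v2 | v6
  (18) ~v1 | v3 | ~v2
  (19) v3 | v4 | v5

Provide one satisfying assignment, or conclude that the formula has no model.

v1=1; v2=1; v3=1; v4=1; v5=1; v6=1

Suppose v3 = 1.
Suppose v2 = 1.
The clause (v6) is unit, so v6 = 1.
The clause (v5) is unit, so v5 = 1.
Suppose v1 = 1.
No clause remains; v4 is free.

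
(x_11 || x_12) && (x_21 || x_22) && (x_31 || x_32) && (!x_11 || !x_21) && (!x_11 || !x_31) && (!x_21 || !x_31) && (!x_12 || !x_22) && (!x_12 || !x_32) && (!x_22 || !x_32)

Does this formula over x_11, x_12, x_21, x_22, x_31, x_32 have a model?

Unsatisfiable

Branch on x_11: set x_11 = true.
(!x_21) alone gives x_21 = false.
(x_22) alone gives x_22 = true.
(!x_31) alone gives x_31 = false.
(x_32) alone gives x_32 = true.
But (!x_32) is also a unit clause — contradiction.
Undo x_11 and try x_11 = false.
(x_12) alone gives x_12 = true.
(!x_22) alone gives x_22 = false.
(x_21) alone gives x_21 = true.
(!x_31) alone gives x_31 = false.
(x_32) alone gives x_32 = true.
But (!x_32) is also a unit clause — contradiction.
Both values of x_11 lead to a conflict.
No assignment satisfies every clause.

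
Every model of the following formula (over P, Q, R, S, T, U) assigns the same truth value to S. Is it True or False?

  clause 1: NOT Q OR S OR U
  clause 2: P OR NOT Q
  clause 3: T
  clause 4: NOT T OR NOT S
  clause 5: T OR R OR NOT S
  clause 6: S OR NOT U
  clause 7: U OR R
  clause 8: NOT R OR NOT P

False

Suppose S = true.
(T) alone gives T = true.
That conflicts with the unit clause (NOT T).
So every satisfying assignment has S = False.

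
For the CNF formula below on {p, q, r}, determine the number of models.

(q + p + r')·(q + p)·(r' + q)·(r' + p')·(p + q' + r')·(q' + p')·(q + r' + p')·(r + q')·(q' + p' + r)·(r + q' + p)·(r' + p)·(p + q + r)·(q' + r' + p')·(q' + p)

There are 2^3 = 8 truth assignments over (p, q, r).
Check each against the 14 clauses (columns in the order p, q, r):
  F F F  ✗ fails (q + p)
  F F T  ✗ fails (q + p + r')
  F T F  ✗ fails (r + q')
  F T T  ✗ fails (p + q' + r')
  T F F  ✓ satisfies all
  T F T  ✗ fails (r' + q)
  T T F  ✗ fails (q' + p')
  T T T  ✗ fails (r' + p')
1 of the 8 rows is a model.

1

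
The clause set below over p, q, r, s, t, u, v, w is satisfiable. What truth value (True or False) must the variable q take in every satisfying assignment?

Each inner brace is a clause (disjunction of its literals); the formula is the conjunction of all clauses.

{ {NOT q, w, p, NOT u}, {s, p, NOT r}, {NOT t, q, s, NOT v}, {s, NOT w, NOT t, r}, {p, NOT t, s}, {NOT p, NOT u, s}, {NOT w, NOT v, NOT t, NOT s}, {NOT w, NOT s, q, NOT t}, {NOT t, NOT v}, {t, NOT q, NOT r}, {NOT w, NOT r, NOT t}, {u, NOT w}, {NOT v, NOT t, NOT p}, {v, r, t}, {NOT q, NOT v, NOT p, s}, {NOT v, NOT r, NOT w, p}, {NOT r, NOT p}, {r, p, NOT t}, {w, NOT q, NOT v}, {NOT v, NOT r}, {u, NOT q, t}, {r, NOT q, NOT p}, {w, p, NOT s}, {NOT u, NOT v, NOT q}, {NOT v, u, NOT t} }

Suppose q = true.
Branch on t: set t = false.
From the singleton clause (NOT r), r = false.
From the singleton clause (v), v = true.
From the singleton clause (w), w = true.
From the singleton clause (u), u = true.
That conflicts with the unit clause (NOT u).
So t must be the other value — set t = true.
From the singleton clause (NOT v), v = false.
Branch on p: set p = true.
From the singleton clause (NOT r), r = false.
That conflicts with the unit clause (r).
So p must be the other value — set p = false.
From the singleton clause (s), s = true.
From the singleton clause (r), r = true.
From the singleton clause (NOT w), w = false.
That conflicts with the unit clause (w).
Both values of p lead to a conflict.
Both values of t lead to a conflict.
So every satisfying assignment has q = False.

False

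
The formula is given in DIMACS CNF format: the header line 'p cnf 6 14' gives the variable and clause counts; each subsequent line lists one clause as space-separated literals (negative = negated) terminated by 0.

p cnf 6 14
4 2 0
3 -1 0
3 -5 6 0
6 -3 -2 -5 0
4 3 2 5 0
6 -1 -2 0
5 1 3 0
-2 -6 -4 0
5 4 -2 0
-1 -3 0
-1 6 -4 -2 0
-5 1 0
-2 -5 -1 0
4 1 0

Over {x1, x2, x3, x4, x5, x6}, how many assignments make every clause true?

3

There are 2^6 = 64 truth assignments over (x1, x2, x3, x4, x5, x6).
Split on x2. With x2 = True, the clauses containing x2 are satisfied and ¬x2 drops from the rest; 1 of the 2^5 = 32 assignments to the other variables satisfy what remains.
With x2 = False, by the same count on the reduced clause set, 2 assignments work.
(One model: x1=F, x2=F, x3=T, x4=T, x5=F, x6=F.)
Total: 1 + 2 = 3.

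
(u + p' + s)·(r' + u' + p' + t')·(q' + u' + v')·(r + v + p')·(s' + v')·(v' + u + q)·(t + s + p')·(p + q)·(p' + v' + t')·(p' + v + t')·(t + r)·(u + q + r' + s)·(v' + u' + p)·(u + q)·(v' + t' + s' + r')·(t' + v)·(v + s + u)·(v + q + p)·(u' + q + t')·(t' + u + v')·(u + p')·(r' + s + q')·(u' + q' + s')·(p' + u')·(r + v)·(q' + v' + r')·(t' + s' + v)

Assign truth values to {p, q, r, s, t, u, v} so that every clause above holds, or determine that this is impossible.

p ↦ 0,  q ↦ 1,  r ↦ 1,  s ↦ 1,  t ↦ 0,  u ↦ 0,  v ↦ 0

Try s = 1.
From the singleton clause (v'), v = 0.
From the singleton clause (t'), t = 0.
From the singleton clause (r), r = 1.
Try p = 0.
From the singleton clause (q), q = 1.
From the singleton clause (u'), u = 0.
Every clause now holds.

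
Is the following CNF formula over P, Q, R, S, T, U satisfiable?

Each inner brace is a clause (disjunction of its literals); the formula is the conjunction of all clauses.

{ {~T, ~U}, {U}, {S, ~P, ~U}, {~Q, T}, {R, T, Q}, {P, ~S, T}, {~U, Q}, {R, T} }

From the singleton clause (U), U = 1.
From the singleton clause (~T), T = 0.
From the singleton clause (~Q), Q = 0.
But (Q) is also a unit clause — contradiction.
No assignment satisfies every clause.

Unsatisfiable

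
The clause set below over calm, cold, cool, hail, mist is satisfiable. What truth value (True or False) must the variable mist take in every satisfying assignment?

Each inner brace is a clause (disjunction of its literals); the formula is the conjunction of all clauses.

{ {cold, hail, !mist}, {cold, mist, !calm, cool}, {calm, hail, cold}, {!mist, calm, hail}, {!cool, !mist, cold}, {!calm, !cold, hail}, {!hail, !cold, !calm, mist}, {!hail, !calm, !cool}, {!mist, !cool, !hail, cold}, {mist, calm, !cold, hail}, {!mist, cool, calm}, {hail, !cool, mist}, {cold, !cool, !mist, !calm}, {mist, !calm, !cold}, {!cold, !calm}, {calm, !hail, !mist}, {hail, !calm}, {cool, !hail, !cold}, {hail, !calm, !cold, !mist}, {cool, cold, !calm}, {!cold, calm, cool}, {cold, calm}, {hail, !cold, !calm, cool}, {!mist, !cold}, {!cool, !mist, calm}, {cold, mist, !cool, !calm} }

False

Suppose mist = true.
(!cold) alone gives cold = false.
(hail) alone gives hail = true.
(!cool) alone gives cool = false.
(calm) alone gives calm = true.
That conflicts with the unit clause (!calm).
So every satisfying assignment has mist = False.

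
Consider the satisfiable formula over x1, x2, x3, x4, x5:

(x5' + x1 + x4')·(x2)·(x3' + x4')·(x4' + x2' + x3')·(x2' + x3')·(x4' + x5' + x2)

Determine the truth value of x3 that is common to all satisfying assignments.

False

Suppose x3 = 1.
The clause (x2) is unit, so x2 = 1.
Now (x2') is unsatisfied and unit — conflict.
So every satisfying assignment has x3 = False.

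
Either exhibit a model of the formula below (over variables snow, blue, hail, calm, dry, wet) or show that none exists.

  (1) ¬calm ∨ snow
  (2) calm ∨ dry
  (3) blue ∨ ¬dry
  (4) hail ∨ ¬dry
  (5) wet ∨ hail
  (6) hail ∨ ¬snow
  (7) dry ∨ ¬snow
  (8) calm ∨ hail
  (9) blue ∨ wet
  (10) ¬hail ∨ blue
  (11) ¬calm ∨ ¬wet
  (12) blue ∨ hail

snow: True; blue: True; hail: True; calm: False; dry: True; wet: False

Suppose calm = False.
The clause (dry) is unit, so dry = True.
The clause (blue) is unit, so blue = True.
The clause (hail) is unit, so hail = True.
All clauses hold; snow, wet can take either value.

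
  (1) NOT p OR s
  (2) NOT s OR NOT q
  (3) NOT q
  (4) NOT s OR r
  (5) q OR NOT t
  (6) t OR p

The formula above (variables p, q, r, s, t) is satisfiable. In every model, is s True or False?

True

Suppose s = false.
(NOT p) alone gives p = false.
(NOT q) alone gives q = false.
(NOT t) alone gives t = false.
But (t) is also a unit clause — contradiction.
So every satisfying assignment has s = True.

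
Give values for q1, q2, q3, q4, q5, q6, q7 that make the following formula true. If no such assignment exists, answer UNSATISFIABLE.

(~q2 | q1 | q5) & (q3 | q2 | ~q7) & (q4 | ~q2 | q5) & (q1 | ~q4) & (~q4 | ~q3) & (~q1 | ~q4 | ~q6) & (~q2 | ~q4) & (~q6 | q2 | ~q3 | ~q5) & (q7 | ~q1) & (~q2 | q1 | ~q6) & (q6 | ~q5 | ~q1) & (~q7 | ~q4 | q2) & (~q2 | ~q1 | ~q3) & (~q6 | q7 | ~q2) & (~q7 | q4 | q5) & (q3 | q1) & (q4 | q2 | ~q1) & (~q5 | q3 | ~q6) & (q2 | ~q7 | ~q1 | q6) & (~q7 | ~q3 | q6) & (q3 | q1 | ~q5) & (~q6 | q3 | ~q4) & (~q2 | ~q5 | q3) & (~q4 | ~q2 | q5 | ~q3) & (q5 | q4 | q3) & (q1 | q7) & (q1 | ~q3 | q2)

UNSATISFIABLE

Suppose q1 = 1.
(q7) alone gives q7 = 1.
Suppose q3 = 1.
(~q4) alone gives q4 = 0.
(~q2) alone gives q2 = 0.
Now (q2) is unsatisfied and unit — conflict.
That branch fails; take q3 = 0 instead.
(q2) alone gives q2 = 1.
(~q4) alone gives q4 = 0.
(q5) alone gives q5 = 1.
Now (~q5) is unsatisfied and unit — conflict.
Neither q3 = 1 nor q3 = 0 works.
That branch fails; take q1 = 0 instead.
(~q4) alone gives q4 = 0.
(q3) alone gives q3 = 1.
(q7) alone gives q7 = 1.
(q5) alone gives q5 = 1.
(q6) alone gives q6 = 1.
(q2) alone gives q2 = 1.
Now (~q2) is unsatisfied and unit — conflict.
Neither q1 = 1 nor q1 = 0 works.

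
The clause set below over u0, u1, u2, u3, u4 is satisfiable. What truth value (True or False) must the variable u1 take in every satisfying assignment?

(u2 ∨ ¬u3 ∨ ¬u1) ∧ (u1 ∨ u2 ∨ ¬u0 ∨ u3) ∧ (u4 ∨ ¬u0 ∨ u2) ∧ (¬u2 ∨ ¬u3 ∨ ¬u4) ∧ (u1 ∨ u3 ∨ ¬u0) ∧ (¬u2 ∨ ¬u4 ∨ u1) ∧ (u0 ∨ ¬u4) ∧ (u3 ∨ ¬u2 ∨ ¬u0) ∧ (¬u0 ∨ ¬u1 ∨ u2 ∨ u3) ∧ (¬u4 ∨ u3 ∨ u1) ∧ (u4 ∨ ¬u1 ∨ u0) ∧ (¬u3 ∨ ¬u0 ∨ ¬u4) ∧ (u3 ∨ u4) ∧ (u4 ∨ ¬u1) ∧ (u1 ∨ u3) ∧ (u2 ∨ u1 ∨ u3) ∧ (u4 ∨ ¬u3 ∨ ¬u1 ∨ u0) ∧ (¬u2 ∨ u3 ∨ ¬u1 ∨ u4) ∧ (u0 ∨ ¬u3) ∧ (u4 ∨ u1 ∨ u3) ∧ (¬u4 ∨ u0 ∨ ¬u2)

False

Suppose u1 = True.
Unit clause (u4) forces u4 = True.
Unit clause (u0) forces u0 = True.
Unit clause (¬u3) forces u3 = False.
Unit clause (¬u2) forces u2 = False.
Now (u2) is unsatisfied and unit — conflict.
So every satisfying assignment has u1 = False.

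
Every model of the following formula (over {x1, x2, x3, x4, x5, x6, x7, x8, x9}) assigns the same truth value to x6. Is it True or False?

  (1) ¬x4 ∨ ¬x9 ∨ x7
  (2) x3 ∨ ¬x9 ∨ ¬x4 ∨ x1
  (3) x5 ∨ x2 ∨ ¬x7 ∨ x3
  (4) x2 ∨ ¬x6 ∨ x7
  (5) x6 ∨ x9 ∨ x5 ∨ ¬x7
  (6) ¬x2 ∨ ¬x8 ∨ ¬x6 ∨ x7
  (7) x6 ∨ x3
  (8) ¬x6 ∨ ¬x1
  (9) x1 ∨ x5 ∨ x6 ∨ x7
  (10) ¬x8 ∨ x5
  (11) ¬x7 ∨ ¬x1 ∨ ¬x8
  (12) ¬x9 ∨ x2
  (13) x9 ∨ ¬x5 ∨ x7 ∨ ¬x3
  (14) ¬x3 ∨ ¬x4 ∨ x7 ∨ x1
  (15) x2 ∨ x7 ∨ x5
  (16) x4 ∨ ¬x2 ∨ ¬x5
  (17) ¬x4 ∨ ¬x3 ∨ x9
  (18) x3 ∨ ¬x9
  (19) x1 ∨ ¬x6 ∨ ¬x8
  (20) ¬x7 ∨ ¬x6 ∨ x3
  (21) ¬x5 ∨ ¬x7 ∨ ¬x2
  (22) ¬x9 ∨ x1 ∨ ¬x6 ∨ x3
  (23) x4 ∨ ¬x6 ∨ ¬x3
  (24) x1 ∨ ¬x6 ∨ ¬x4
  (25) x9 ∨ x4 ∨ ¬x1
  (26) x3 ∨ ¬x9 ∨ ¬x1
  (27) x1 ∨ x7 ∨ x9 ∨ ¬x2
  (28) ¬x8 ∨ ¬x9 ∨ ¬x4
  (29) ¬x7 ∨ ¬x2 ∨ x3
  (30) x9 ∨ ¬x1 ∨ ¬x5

False

Suppose x6 = True.
(¬x1) alone gives x1 = False.
(¬x8) alone gives x8 = False.
(¬x4) alone gives x4 = False.
(¬x3) alone gives x3 = False.
(¬x9) alone gives x9 = False.
(¬x7) alone gives x7 = False.
(x2) alone gives x2 = True.
That conflicts with the unit clause (¬x2).
So every satisfying assignment has x6 = False.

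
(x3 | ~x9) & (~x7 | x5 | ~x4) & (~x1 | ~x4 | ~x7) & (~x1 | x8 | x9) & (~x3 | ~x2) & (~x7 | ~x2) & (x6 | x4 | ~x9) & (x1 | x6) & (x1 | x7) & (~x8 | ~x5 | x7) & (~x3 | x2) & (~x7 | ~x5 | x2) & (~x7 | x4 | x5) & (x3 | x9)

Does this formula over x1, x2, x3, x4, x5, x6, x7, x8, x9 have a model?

Case x3 = 1:
From the singleton clause (~x2), x2 = 0.
But (x2) is also a unit clause — contradiction.
So x3 must be the other value — set x3 = 0.
From the singleton clause (~x9), x9 = 0.
But (x9) is also a unit clause — contradiction.
Neither x3 = 1 nor x3 = 0 works.
No assignment satisfies every clause.

No, unsatisfiable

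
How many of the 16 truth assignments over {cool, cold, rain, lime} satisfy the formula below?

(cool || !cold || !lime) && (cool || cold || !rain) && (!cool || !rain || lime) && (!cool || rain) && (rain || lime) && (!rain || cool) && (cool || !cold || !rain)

There are 2^4 = 16 truth assignments over (cool, cold, rain, lime).
Split on lime. With lime = true, the clauses containing lime are satisfied and !lime drops from the rest; 3 of the 2^3 = 8 assignments to the other variables satisfy what remains.
With lime = false, by the same count on the reduced clause set, 0 assignments work.
(One model: cool=F, cold=F, rain=F, lime=T.)
Total: 3 + 0 = 3.

3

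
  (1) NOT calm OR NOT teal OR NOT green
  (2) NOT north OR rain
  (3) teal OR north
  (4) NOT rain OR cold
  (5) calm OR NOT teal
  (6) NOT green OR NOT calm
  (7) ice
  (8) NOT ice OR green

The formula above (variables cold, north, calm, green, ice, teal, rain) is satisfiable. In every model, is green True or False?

True

Suppose green = false.
From the singleton clause (ice), ice = true.
Now (NOT ice) is unsatisfied and unit — conflict.
So every satisfying assignment has green = True.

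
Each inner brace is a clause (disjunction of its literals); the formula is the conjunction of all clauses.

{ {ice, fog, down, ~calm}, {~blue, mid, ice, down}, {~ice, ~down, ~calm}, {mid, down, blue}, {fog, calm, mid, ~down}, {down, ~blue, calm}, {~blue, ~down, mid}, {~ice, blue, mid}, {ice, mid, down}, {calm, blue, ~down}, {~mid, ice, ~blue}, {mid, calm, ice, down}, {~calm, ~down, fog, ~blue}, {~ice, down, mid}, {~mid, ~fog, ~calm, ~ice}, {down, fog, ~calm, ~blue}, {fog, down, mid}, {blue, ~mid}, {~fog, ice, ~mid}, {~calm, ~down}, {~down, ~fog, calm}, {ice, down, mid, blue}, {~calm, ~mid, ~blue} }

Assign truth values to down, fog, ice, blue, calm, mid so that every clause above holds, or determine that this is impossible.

down=1,  fog=0,  ice=1,  blue=1,  calm=0,  mid=1

Case blue = 1:
Case down = 1:
The clause (mid) is unit, so mid = 1.
The clause (ice) is unit, so ice = 1.
The clause (~calm) is unit, so calm = 0.
The clause (~fog) is unit, so fog = 0.
This assignment satisfies each clause.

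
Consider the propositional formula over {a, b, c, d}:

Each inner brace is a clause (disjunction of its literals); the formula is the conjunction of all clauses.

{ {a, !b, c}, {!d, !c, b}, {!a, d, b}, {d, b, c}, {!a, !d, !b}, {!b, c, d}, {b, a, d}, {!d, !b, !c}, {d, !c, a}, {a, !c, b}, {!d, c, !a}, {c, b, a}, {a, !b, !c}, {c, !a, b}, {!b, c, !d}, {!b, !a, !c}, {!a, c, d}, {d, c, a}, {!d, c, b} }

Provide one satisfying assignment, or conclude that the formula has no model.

Branch on a: set a = true.
Branch on d: set d = true.
(!b) alone gives b = false.
(!c) alone gives c = false.
That conflicts with the unit clause (c).
Undo d and try d = false.
(b) alone gives b = true.
(c) alone gives c = true.
That conflicts with the unit clause (!c).
Both values of d lead to a conflict.
Undo a and try a = false.
Branch on b: set b = false.
(d) alone gives d = true.
(!c) alone gives c = false.
That conflicts with the unit clause (c).
Undo b and try b = true.
(c) alone gives c = true.
That conflicts with the unit clause (!c).
Both values of b lead to a conflict.
Both values of a lead to a conflict.

UNSATISFIABLE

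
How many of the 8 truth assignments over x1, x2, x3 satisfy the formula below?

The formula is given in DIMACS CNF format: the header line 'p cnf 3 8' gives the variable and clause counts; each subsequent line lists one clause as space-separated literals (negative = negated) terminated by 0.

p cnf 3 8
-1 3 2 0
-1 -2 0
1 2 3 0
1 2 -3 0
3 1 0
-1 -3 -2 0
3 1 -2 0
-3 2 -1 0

There are 2^3 = 8 truth assignments over (x1, x2, x3).
Split on x2. With x2 = True, the clauses containing x2 are satisfied and ¬x2 drops from the rest; 1 of the 2^2 = 4 assignments to the other variables satisfy what remains.
With x2 = False, by the same count on the reduced clause set, 0 assignments work.
(One model: x1=F, x2=T, x3=T.)
Total: 1 + 0 = 1.

1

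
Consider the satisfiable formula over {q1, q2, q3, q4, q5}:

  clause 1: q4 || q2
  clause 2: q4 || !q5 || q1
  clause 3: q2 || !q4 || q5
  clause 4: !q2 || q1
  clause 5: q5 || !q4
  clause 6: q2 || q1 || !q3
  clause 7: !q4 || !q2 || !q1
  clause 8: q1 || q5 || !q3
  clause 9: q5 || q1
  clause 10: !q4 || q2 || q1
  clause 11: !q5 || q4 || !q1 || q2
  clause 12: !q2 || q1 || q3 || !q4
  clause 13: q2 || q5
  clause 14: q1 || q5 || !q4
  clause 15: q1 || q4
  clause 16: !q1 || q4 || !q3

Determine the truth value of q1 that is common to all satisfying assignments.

True

Suppose q1 = false.
(!q2) alone gives q2 = false.
(q4) alone gives q4 = true.
But (!q4) is also a unit clause — contradiction.
So every satisfying assignment has q1 = True.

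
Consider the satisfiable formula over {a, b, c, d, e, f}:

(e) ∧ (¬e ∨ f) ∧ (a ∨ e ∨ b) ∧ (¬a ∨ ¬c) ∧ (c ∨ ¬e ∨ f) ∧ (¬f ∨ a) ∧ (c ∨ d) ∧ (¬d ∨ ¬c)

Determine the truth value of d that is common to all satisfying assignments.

Suppose d = False.
(e) alone gives e = True.
(f) alone gives f = True.
(a) alone gives a = True.
(¬c) alone gives c = False.
But (c) is also a unit clause — contradiction.
So every satisfying assignment has d = True.

True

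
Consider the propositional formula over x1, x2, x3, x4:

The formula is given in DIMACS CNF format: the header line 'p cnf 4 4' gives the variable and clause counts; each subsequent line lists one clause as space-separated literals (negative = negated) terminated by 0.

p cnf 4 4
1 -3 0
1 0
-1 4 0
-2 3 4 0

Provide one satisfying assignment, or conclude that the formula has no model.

Unit clause (x1) forces x1 = True.
Unit clause (x4) forces x4 = True.
All clauses hold; x2, x3 can take either value.

x1: True,  x2: True,  x3: False,  x4: True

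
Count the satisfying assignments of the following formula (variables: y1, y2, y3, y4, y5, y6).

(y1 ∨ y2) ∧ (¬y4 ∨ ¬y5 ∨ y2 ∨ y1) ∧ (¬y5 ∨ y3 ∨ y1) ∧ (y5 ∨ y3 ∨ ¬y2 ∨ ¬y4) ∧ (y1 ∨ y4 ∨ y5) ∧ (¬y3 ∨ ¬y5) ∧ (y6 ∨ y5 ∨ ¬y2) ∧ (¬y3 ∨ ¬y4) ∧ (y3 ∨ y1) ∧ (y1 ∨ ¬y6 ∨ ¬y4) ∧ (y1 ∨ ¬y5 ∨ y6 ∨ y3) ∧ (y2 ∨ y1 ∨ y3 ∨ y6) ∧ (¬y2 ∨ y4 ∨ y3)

There are 2^6 = 64 truth assignments over (y1, y2, y3, y4, y5, y6).
Split on y2. With y2 = True, the clauses containing y2 are satisfied and ¬y2 drops from the rest; 3 of the 2^5 = 32 assignments to the other variables satisfy what remains.
With y2 = False, by the same count on the reduced clause set, 10 assignments work.
(One model: y1=T, y2=F, y3=F, y4=F, y5=F, y6=F.)
Total: 3 + 10 = 13.

13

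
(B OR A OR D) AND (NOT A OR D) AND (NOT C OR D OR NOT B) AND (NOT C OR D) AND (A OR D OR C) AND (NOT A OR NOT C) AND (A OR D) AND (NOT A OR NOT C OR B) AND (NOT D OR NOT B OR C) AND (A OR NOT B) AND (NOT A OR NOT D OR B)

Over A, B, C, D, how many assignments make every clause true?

There are 2^4 = 16 truth assignments over (A, B, C, D).
Check each against the 11 clauses (columns in the order A, B, C, D):
  F F F F  ✗ fails (B OR A OR D)
  F F F T  ✓ satisfies all
  F F T F  ✗ fails (B OR A OR D)
  F F T T  ✓ satisfies all
  F T F F  ✗ fails (A OR D OR C)
  F T F T  ✗ fails (NOT D OR NOT B OR C)
  F T T F  ✗ fails (NOT C OR D OR NOT B)
  F T T T  ✗ fails (A OR NOT B)
  T F F F  ✗ fails (NOT A OR D)
  T F F T  ✗ fails (NOT A OR NOT D OR B)
  T F T F  ✗ fails (NOT A OR D)
  T F T T  ✗ fails (NOT A OR NOT C)
  T T F F  ✗ fails (NOT A OR D)
  T T F T  ✗ fails (NOT D OR NOT B OR C)
  T T T F  ✗ fails (NOT A OR D)
  T T T T  ✗ fails (NOT A OR NOT C)
2 of the 16 rows are models.

2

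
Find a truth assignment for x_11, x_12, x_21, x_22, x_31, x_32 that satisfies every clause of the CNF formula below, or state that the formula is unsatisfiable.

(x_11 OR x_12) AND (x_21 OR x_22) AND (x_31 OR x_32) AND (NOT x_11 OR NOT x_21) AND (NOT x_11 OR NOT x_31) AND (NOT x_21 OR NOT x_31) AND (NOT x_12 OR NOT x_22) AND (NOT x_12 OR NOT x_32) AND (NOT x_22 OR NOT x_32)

Suppose x_11 = true.
The clause (NOT x_21) is unit, so x_21 = false.
The clause (x_22) is unit, so x_22 = true.
The clause (NOT x_31) is unit, so x_31 = false.
The clause (x_32) is unit, so x_32 = true.
That conflicts with the unit clause (NOT x_32).
Backtrack on x_11: now try x_11 = false.
The clause (x_12) is unit, so x_12 = true.
The clause (NOT x_22) is unit, so x_22 = false.
The clause (x_21) is unit, so x_21 = true.
The clause (NOT x_31) is unit, so x_31 = false.
The clause (x_32) is unit, so x_32 = true.
That conflicts with the unit clause (NOT x_32).
Either choice for x_11 ends in contradiction.

UNSATISFIABLE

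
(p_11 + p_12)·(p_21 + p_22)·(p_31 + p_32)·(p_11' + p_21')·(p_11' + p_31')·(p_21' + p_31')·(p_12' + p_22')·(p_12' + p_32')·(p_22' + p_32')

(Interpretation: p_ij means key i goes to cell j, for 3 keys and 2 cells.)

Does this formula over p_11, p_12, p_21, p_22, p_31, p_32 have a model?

Branch on p_11: set p_11 = 1.
Unit clause (p_21') forces p_21 = 0.
Unit clause (p_22) forces p_22 = 1.
Unit clause (p_31') forces p_31 = 0.
Unit clause (p_32) forces p_32 = 1.
Now (p_32') is unsatisfied and unit — conflict.
Backtrack on p_11: now try p_11 = 0.
Unit clause (p_12) forces p_12 = 1.
Unit clause (p_22') forces p_22 = 0.
Unit clause (p_21) forces p_21 = 1.
Unit clause (p_31') forces p_31 = 0.
Unit clause (p_32) forces p_32 = 1.
Now (p_32') is unsatisfied and unit — conflict.
Both values of p_11 lead to a conflict.
No assignment satisfies every clause.

No, unsatisfiable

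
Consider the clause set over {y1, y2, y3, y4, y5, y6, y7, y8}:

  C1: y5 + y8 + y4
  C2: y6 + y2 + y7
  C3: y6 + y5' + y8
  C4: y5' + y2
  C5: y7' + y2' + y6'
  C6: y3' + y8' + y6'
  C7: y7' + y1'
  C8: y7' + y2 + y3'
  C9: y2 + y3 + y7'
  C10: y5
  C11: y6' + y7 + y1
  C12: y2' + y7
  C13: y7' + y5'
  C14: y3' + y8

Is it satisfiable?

From the singleton clause (y5), y5 = 1.
From the singleton clause (y2), y2 = 1.
From the singleton clause (y7), y7 = 1.
But (y7') is also a unit clause — contradiction.
No assignment satisfies every clause.

No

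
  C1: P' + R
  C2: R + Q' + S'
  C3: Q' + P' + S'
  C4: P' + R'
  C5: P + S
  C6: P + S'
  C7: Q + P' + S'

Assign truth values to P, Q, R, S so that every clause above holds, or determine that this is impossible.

Suppose P = 0.
From the singleton clause (S), S = 1.
That conflicts with the unit clause (S').
That branch fails; take P = 1 instead.
From the singleton clause (R), R = 1.
That conflicts with the unit clause (R').
Either choice for P ends in contradiction.

UNSATISFIABLE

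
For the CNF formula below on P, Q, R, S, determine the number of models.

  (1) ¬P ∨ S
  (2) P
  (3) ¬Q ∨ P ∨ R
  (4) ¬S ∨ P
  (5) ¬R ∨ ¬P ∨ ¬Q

3

There are 2^4 = 16 truth assignments over (P, Q, R, S).
Check each against the 5 clauses (columns in the order P, Q, R, S):
  F F F F  ✗ fails (P)
  F F F T  ✗ fails (P)
  F F T F  ✗ fails (P)
  F F T T  ✗ fails (P)
  F T F F  ✗ fails (P)
  F T F T  ✗ fails (P)
  F T T F  ✗ fails (P)
  F T T T  ✗ fails (P)
  T F F F  ✗ fails (¬P ∨ S)
  T F F T  ✓ satisfies all
  T F T F  ✗ fails (¬P ∨ S)
  T F T T  ✓ satisfies all
  T T F F  ✗ fails (¬P ∨ S)
  T T F T  ✓ satisfies all
  T T T F  ✗ fails (¬P ∨ S)
  T T T T  ✗ fails (¬R ∨ ¬P ∨ ¬Q)
3 of the 16 rows are models.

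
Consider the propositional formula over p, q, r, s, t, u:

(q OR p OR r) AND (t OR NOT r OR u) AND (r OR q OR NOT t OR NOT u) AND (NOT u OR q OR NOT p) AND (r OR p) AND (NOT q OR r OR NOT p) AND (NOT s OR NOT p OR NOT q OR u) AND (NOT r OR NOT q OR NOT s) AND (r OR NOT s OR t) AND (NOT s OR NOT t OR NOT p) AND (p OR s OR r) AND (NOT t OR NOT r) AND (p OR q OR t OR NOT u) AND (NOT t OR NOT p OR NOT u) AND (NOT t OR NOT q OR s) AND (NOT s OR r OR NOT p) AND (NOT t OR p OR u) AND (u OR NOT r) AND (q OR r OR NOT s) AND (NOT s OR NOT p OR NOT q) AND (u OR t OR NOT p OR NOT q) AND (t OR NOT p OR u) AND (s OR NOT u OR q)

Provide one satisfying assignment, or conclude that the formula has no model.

Suppose r = true.
The clause (NOT t) is unit, so t = false.
The clause (u) is unit, so u = true.
Suppose q = true.
The clause (NOT s) is unit, so s = false.
Every clause is now satisfied; p is unconstrained.

p ↦ true, q ↦ true, r ↦ true, s ↦ false, t ↦ false, u ↦ true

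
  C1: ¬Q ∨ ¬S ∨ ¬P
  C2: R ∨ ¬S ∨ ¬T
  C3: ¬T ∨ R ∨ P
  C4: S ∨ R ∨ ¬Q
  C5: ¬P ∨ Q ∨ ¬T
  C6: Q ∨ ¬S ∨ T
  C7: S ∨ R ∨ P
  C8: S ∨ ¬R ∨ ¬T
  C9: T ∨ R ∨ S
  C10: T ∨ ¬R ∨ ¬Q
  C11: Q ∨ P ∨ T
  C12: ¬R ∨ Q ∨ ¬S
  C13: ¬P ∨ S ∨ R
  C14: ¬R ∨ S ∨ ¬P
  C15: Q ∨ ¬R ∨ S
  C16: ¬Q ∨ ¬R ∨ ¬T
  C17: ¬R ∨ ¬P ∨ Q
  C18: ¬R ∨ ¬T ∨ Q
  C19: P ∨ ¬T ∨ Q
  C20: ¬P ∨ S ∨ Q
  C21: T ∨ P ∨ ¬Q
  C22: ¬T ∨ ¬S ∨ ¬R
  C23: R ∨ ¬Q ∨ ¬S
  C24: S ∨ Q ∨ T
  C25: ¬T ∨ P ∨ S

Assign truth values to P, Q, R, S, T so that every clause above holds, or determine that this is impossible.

Suppose Q = False.
Suppose P = False.
(T) alone gives T = True.
That conflicts with the unit clause (¬T).
That branch fails; take P = True instead.
(¬T) alone gives T = False.
(¬S) alone gives S = False.
That conflicts with the unit clause (S).
Either choice for P ends in contradiction.
That branch fails; take Q = True instead.
Suppose S = False.
(R) alone gives R = True.
(¬T) alone gives T = False.
That conflicts with the unit clause (T).
That branch fails; take S = True instead.
(¬P) alone gives P = False.
(T) alone gives T = True.
(R) alone gives R = True.
That conflicts with the unit clause (¬R).
Either choice for S ends in contradiction.
Either choice for Q ends in contradiction.

UNSATISFIABLE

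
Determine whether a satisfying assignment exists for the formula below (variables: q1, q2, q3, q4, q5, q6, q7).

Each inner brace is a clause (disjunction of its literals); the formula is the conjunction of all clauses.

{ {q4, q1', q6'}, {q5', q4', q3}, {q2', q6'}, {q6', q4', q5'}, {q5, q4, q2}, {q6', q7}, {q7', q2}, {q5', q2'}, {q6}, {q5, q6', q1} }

No, unsatisfiable

Unit clause (q6) forces q6 = 1.
Unit clause (q2') forces q2 = 0.
Unit clause (q7) forces q7 = 1.
But (q7') is also a unit clause — contradiction.
No assignment satisfies every clause.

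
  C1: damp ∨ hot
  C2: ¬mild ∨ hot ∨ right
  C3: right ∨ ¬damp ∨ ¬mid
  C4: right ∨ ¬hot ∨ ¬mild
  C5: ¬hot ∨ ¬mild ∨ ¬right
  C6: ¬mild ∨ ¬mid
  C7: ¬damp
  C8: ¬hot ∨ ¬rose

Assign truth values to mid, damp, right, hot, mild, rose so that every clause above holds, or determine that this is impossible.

mid=True; damp=False; right=True; hot=True; mild=False; rose=False

Unit clause (¬damp) forces damp = False.
Unit clause (hot) forces hot = True.
Unit clause (¬rose) forces rose = False.
Branch on right: set right = True.
Unit clause (¬mild) forces mild = False.
All clauses hold; mid can take either value.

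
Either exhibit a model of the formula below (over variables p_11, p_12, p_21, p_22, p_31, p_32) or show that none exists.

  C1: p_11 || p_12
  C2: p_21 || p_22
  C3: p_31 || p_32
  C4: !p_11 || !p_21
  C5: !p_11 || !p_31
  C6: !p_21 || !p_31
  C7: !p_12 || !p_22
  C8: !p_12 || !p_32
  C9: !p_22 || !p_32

UNSATISFIABLE

Try p_11 = true.
The clause (!p_21) is unit, so p_21 = false.
The clause (p_22) is unit, so p_22 = true.
The clause (!p_31) is unit, so p_31 = false.
The clause (p_32) is unit, so p_32 = true.
Now (!p_32) is unsatisfied and unit — conflict.
Backtrack on p_11: now try p_11 = false.
The clause (p_12) is unit, so p_12 = true.
The clause (!p_22) is unit, so p_22 = false.
The clause (p_21) is unit, so p_21 = true.
The clause (!p_31) is unit, so p_31 = false.
The clause (p_32) is unit, so p_32 = true.
Now (!p_32) is unsatisfied and unit — conflict.
Either choice for p_11 ends in contradiction.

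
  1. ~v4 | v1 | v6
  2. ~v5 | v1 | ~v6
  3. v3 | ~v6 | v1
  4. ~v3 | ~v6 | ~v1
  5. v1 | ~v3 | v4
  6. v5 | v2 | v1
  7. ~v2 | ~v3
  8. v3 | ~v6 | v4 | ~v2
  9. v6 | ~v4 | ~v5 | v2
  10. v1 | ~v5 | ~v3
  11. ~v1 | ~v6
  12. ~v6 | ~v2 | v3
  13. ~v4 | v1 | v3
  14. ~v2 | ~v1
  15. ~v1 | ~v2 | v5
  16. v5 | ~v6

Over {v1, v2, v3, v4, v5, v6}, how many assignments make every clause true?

There are 2^6 = 64 truth assignments over (v1, v2, v3, v4, v5, v6).
Split on v5. With v5 = 1, the clauses containing v5 are satisfied and ~v5 drops from the rest; 4 of the 2^5 = 32 assignments to the other variables satisfy what remains.
With v5 = 0, by the same count on the reduced clause set, 5 assignments work.
Total: 4 + 5 = 9.

9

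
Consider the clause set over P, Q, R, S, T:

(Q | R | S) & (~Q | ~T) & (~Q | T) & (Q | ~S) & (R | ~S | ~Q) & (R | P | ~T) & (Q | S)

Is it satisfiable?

Case Q = 0:
The clause (~S) is unit, so S = 0.
But (S) is also a unit clause — contradiction.
That branch fails; take Q = 1 instead.
The clause (~T) is unit, so T = 0.
But (T) is also a unit clause — contradiction.
Neither Q = 1 nor Q = 0 works.
No assignment satisfies every clause.

Unsatisfiable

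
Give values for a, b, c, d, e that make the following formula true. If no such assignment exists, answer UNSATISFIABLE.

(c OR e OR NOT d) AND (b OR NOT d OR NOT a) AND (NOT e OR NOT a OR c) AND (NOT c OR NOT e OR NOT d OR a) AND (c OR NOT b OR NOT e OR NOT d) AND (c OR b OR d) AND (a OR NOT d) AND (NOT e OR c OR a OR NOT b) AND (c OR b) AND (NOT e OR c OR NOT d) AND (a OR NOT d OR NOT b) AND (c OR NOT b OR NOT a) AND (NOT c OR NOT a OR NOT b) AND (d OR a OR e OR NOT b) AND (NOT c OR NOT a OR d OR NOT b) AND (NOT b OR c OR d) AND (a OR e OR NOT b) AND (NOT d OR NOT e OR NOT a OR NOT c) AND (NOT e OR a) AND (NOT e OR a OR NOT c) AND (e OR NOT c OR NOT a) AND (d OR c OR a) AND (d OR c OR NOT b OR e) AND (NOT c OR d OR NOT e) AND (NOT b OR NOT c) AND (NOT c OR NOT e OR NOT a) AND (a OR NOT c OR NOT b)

Suppose a = false.
From the singleton clause (NOT d), d = false.
From the singleton clause (NOT e), e = false.
From the singleton clause (NOT b), b = false.
From the singleton clause (c), c = true.
Every clause now holds.

a ↦ false; b ↦ false; c ↦ true; d ↦ false; e ↦ false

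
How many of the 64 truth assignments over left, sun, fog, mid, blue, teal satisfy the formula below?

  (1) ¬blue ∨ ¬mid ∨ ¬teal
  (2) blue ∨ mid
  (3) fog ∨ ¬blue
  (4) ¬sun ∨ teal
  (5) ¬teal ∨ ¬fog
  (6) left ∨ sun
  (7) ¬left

1

There are 2^6 = 64 truth assignments over (left, sun, fog, mid, blue, teal).
Split on left. With left = True, the clauses containing left are satisfied and ¬left drops from the rest; 0 of the 2^5 = 32 assignments to the other variables satisfy what remains.
With left = False, by the same count on the reduced clause set, 1 assignment works.
(One model: left=F, sun=T, fog=F, mid=T, blue=F, teal=T.)
Total: 0 + 1 = 1.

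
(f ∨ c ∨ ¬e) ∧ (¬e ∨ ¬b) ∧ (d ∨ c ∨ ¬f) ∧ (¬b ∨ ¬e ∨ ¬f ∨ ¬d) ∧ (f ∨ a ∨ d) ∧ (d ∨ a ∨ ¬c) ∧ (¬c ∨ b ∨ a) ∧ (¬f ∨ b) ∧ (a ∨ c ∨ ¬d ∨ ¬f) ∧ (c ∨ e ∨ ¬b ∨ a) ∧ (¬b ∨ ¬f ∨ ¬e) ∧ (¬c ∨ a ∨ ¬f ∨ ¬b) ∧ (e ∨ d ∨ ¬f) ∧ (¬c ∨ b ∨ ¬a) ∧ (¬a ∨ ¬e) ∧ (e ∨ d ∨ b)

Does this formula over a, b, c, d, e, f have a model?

Satisfiable

Branch on e: set e = False.
Branch on f: set f = True.
(b) alone gives b = True.
(d) alone gives d = True.
Branch on a: set a = True.
No clause remains; c is free.
A satisfying assignment: a=True,  b=True,  c=True,  d=True,  e=False,  f=True.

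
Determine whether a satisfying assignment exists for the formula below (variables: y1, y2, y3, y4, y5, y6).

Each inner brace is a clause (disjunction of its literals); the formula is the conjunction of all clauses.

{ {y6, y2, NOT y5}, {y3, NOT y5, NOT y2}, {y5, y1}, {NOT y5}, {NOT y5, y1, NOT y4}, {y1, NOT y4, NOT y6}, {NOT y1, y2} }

Yes

Unit clause (NOT y5) forces y5 = false.
Unit clause (y1) forces y1 = true.
Unit clause (y2) forces y2 = true.
Every clause is now satisfied; y3, y4, y6 are unconstrained.
A satisfying assignment: y1 ↦ true,  y2 ↦ true,  y3 ↦ true,  y4 ↦ true,  y5 ↦ false,  y6 ↦ false.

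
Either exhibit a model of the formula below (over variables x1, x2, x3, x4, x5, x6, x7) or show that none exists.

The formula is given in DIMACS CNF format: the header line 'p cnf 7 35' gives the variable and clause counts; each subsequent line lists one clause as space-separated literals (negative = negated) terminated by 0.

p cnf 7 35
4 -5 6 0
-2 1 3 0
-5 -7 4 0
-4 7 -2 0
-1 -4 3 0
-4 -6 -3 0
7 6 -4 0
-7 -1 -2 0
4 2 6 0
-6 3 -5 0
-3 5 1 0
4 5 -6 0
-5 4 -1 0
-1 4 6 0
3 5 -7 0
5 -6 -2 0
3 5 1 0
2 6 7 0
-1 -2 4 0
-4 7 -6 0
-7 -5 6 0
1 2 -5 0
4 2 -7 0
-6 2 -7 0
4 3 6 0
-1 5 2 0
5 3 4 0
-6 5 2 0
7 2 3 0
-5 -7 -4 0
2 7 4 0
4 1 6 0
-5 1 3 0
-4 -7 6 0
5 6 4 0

Try x4 = False.
Try x5 = True.
From the singleton clause (x6), x6 = True.
From the singleton clause (¬x7), x7 = False.
From the singleton clause (x3), x3 = True.
From the singleton clause (¬x1), x1 = False.
From the singleton clause (x2), x2 = True.
All clauses are satisfied.

x1=False; x2=True; x3=True; x4=False; x5=True; x6=True; x7=False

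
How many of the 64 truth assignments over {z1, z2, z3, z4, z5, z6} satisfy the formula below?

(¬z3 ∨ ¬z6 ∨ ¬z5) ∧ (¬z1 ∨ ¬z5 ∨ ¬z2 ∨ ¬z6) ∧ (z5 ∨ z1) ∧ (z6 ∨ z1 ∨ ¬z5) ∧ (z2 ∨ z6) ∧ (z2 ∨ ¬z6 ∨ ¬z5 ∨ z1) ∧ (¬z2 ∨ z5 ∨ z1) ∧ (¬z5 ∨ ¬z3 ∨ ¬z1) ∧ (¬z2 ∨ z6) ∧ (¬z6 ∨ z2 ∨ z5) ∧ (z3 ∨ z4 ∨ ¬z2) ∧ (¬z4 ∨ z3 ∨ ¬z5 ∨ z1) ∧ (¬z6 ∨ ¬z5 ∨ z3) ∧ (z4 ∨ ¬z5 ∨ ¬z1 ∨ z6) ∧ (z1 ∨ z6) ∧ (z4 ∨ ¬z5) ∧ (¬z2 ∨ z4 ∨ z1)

There are 2^6 = 64 truth assignments over (z1, z2, z3, z4, z5, z6).
Split on z2. With z2 = True, the clauses containing z2 are satisfied and ¬z2 drops from the rest; 3 of the 2^5 = 32 assignments to the other variables satisfy what remains.
With z2 = False, by the same count on the reduced clause set, 0 assignments work.
(One model: z1=T, z2=T, z3=F, z4=T, z5=F, z6=T.)
Total: 3 + 0 = 3.

3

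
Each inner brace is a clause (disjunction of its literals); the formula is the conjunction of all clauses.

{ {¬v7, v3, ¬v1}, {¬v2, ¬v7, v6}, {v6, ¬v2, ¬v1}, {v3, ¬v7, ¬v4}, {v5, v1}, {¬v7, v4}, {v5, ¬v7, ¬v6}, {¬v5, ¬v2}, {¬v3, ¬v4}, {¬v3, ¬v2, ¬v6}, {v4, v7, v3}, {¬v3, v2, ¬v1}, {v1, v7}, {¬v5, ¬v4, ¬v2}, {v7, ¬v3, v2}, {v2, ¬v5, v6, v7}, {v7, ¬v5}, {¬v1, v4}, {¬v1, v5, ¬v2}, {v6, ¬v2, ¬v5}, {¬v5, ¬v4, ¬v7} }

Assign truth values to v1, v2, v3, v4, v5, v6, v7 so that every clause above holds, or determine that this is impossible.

Try v5 = False.
From the singleton clause (v1), v1 = True.
From the singleton clause (v4), v4 = True.
From the singleton clause (¬v3), v3 = False.
From the singleton clause (¬v7), v7 = False.
From the singleton clause (¬v2), v2 = False.
All clauses hold; v6 can take either value.

v1 ↦ True; v2 ↦ False; v3 ↦ False; v4 ↦ True; v5 ↦ False; v6 ↦ False; v7 ↦ False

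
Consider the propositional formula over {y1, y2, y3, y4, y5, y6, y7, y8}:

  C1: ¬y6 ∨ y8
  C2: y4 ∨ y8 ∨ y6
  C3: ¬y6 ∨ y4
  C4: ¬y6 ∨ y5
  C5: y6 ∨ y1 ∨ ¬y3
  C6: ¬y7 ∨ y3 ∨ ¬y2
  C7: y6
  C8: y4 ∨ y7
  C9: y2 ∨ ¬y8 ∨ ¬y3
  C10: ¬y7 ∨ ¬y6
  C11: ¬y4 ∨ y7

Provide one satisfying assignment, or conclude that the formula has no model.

From the singleton clause (y6), y6 = True.
From the singleton clause (y8), y8 = True.
From the singleton clause (y4), y4 = True.
From the singleton clause (y5), y5 = True.
From the singleton clause (¬y7), y7 = False.
That conflicts with the unit clause (y7).

UNSATISFIABLE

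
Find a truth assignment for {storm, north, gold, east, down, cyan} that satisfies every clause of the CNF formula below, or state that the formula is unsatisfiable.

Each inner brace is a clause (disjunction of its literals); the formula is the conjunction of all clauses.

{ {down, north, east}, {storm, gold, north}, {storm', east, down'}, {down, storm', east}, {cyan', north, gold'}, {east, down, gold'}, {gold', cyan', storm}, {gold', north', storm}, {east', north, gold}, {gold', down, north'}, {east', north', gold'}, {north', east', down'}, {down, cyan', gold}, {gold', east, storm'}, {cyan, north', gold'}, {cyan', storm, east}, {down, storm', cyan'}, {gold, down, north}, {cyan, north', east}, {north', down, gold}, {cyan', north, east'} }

storm ↦ 0, north ↦ 0, gold ↦ 1, east ↦ 1, down ↦ 0, cyan ↦ 0

Case down = 0:
Case north = 0:
(east) alone gives east = 1.
(gold) alone gives gold = 1.
(cyan') alone gives cyan = 0.
Every clause is now satisfied; storm is unconstrained.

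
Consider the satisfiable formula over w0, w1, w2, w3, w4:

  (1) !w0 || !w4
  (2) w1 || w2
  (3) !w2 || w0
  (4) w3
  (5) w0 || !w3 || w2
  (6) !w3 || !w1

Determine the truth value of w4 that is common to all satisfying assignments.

Suppose w4 = true.
(!w0) alone gives w0 = false.
(!w2) alone gives w2 = false.
(w1) alone gives w1 = true.
(w3) alone gives w3 = true.
That conflicts with the unit clause (!w3).
So every satisfying assignment has w4 = False.

False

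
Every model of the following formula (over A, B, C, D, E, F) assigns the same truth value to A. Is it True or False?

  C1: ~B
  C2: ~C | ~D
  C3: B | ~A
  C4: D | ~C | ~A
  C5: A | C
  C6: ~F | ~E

Suppose A = 1.
(~B) alone gives B = 0.
That conflicts with the unit clause (B).
So every satisfying assignment has A = False.

False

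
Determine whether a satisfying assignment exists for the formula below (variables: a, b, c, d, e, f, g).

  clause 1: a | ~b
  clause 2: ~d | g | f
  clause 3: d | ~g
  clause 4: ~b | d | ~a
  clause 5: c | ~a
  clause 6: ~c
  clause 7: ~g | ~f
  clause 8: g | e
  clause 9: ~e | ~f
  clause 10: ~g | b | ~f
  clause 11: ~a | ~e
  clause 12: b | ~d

Yes, satisfiable

(~c) alone gives c = 0.
(~a) alone gives a = 0.
(~b) alone gives b = 0.
(~d) alone gives d = 0.
(~g) alone gives g = 0.
(e) alone gives e = 1.
(~f) alone gives f = 0.
Every clause now holds.
A satisfying assignment: a=0, b=0, c=0, d=0, e=1, f=0, g=0.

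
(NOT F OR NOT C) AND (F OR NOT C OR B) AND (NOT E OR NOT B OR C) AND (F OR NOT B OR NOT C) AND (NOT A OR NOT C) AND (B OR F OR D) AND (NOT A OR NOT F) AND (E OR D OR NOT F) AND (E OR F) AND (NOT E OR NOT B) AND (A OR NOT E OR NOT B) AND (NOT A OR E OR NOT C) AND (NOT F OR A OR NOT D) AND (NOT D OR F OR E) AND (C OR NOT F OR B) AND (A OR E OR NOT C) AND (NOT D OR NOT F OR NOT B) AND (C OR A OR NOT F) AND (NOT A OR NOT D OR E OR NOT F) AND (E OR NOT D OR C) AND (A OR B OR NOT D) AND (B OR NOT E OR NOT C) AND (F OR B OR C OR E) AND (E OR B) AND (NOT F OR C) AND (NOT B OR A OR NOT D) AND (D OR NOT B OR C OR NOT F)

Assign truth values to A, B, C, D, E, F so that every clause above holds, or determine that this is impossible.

Case F = false:
The clause (E) is unit, so E = true.
The clause (NOT B) is unit, so B = false.
The clause (NOT C) is unit, so C = false.
The clause (D) is unit, so D = true.
The clause (A) is unit, so A = true.
All clauses are satisfied.

A: true; B: false; C: false; D: true; E: true; F: false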